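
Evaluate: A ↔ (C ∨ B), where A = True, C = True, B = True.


A = True, C = True, B = True
Step 1: C ∨ B = True OR True = True
Step 2: A ↔ (True): true when both sides have same truth value.
Result: True ↔ True = True

True


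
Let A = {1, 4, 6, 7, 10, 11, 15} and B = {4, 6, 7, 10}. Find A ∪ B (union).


A = {1, 4, 6, 7, 10, 11, 15}
B = {4, 6, 7, 10}
Operation: union
All elements combined: 1, 4, 6, 7, 10, 11, 15

{1, 4, 6, 7, 10, 11, 15}


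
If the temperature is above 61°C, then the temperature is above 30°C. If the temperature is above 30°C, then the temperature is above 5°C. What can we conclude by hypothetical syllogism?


Hypothetical syllogism: P → Q, Q → R ⊢ P → R
Premise 1: the temperature is above 61°C → the temperature is above 30°C
Premise 2: the temperature is above 30°C → the temperature is above 5°C
Chain the implications: the middle term (the temperature is above 30°C) links the two.
Conclusion: If the temperature is above 61°C, then the temperature is above 5°C.

If the temperature is above 61°C, then the temperature is above 5°C.


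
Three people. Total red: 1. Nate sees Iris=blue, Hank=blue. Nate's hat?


Total red = 1, seen red = 0
Own red = 1 - 0 = 1
Nate's hat is red.

red


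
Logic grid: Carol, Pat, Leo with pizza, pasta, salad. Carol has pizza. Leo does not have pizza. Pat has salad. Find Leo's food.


From clues:
  Pat → salad
  Carol → pizza
By elimination, Leo gets the remaining.

pasta


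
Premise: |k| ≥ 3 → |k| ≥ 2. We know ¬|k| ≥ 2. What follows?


Modus tollens: P → Q, ¬Q ⊢ ¬P
P: |k| ≥ 3
Q: |k| ≥ 2
We have P → Q and Q is false.
By modus tollens, P must be false.

It is not the case that |k| ≥ 3


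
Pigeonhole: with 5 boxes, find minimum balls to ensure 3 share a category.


Pigeonhole: to guarantee k in one of n categories, need (k-1)×n + 1.
k = 3, n = 5
Minimum = (3-1) × 5 + 1 = 2 × 5 + 1

11


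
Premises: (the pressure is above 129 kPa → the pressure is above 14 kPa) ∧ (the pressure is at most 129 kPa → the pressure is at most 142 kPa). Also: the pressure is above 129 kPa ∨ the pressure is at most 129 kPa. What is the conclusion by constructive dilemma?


Constructive dilemma: (P → Q) ∧ (R → S), P ∨ R ⊢ Q ∨ S
Premise 1: the pressure is above 129 kPa → the pressure is above 14 kPa
Premise 2: the pressure is at most 129 kPa → the pressure is at most 142 kPa
Premise 3: the pressure is above 129 kPa ∨ the pressure is at most 129 kPa
Case 1: Assuming the pressure is above 129 kPa, then by Premise 1, the pressure is above 14 kPa.
Case 2: Assuming the pressure is at most 129 kPa, then by Premise 2, the pressure is at most 142 kPa.
Since one of the pressure is above 129 kPa or the pressure is at most 129 kPa must hold, we get the pressure is above 14 kPa or the pressure is at most 142 kPa.

The pressure is above 14 kPa or the pressure is at most 142 kPa.


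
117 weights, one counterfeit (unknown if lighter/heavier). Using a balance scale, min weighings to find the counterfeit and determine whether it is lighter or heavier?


Let n = 117. 234 possibilities (n weights × lighter/heavier); each weighing has 3 outcomes.
Bound for k weighings: say the first weighing puts j weights on each pan. If it tips, the 2j weighed weights remain suspects (each with a known direction) and k-1 weighings give 3^(k-1) outcomes; 3^(k-1) is odd, so 2j ≤ 3^(k-1) - 1. If it balances, the n - 2j unweighed weights remain with direction unknown: 2(n - 2j) ≤ 3^(k-1) - 1 by the same parity argument. Adding, n ≤ (3^(k-1) - 1) + (3^(k-1) - 1)/2 = (3^k - 3)/2, and the classical three-group strategy achieves this (3 weights in 2 weighings, 12 in 3, 39 in 4, 120 in 5).
So we need the smallest k with (3^k - 3)/2 ≥ 117.
k = 4: (3^4 - 3)/2 = 39 < 117 ✗
k = 5: (3^5 - 3)/2 = 120 ≥ 117 ✓

5


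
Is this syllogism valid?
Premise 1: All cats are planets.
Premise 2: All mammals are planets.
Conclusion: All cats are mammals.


Premise 1: All cats are planets.
Premise 2: All mammals are planets.
Conclusion: All cats are mammals.
Fallacy: undistributed middle. planets is predicate in both.
Counterexample: cats and mammals could be disjoint subsets of planets.

Invalid


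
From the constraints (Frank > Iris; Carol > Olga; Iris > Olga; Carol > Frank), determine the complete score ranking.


Constraints: Frank > Iris; Carol > Olga; Iris > Olga; Carol > Frank
Method: at each step, the next-highest is the one remaining person who never appears on the smaller side of a constraint between remaining people.
  Step 1: remaining {Olga, Iris, Frank, Carol}; on the smaller side: {Olga, Iris, Frank} → Carol is next (Carol > Olga; Carol > Frank).
  Step 2: remaining {Olga, Iris, Frank}; on the smaller side: {Olga, Iris} → Frank is next (Frank > Iris).
  Step 3: remaining {Olga, Iris}; on the smaller side: {Olga} → Iris is next (Iris > Olga).
  Step 4: only Olga remains → lowest.
Final ranking (highest to lowest):

Carol > Frank > Iris > Olga


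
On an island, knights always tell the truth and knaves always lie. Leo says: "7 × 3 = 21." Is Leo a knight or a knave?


Statement: "7 × 3 = 21."
Actual: 7 × 3 = 21
Claimed: 21
Statement is TRUE → Leo tells the truth → Knight

Knight


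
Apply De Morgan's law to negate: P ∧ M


De Morgan's law: ¬(P ∧ Q) ≡ ¬P ∨ ¬Q
¬(P ∧ M) = ¬P ∨ ¬M

¬P ∨ ¬M


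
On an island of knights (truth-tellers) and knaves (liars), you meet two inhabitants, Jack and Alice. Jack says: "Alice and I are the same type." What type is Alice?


Jack says: "Alice and I are the same type."
Case 1: Jack is a Knight (truth-teller)
  Statement is true → they ARE the same → Alice is also a Knight
Case 2: Jack is a Knave (liar)
  Statement is false → they are NOT the same → Alice is a Knight
In both cases, Alice is a Knight.

Knight


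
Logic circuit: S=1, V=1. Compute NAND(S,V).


S AND V = 1
NOT(1) = 0

0


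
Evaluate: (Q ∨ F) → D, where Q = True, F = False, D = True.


Q = True, F = False, D = True
Step 1: Q ∨ F = True OR False = True
Step 2: (True) → D: false only when antecedent=True and D=False.
Result: True

True


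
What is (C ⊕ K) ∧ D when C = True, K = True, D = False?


C = True, K = True, D = False
Step 1: C ⊕ K = True XOR True = False
Step 2: False ∧ D = False AND False = False
XOR true when exactly one of C,K is true; then AND with D.

False


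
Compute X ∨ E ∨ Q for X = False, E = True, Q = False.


X = False, E = True, Q = False
Step 1: X ∨ E = False OR True = True
Step 2: True ∨ Q = True OR False = True
OR is true when at least one operand is true.

True


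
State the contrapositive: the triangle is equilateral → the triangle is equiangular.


Original: If the triangle is equilateral, then the triangle is equiangular
Contrapositive: If ¬Q, then ¬P
Negate Q: not (the triangle is equiangular)
Negate P: not (the triangle is equilateral)

If not (the triangle is equiangular), then not (the triangle is equilateral).


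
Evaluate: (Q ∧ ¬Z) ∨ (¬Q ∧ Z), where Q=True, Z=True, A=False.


Q = True, Z = True, A = False
Expression: (Q ∧ ¬Z) ∨ (¬Q ∧ Z)
Step 1: ¬Z = NOT True = False
Step 2: Q ∧ ¬Z = True AND False = False
Step 3: ¬Q = NOT True = False
Step 4: ¬Q ∧ Z = False AND True = False
Step 5: (False) ∨ (False) = False OR False = False

False


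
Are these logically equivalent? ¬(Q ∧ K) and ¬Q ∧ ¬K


Expression 1: ¬(Q ∧ K)
Expression 2: ¬Q ∧ ¬K
Truth table (Q K | Expr1 Expr2):
  T T |   F     F
  T F |   T     F   ← differ
  F T |   T     F   ← differ
  F F |   T     T
Counterexample: Q=T, K=F gives Expr1 = T but Expr2 = F, so the expressions are NOT logically equivalent.

No


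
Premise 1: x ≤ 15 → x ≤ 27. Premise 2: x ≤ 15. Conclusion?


Modus ponens: P → Q, P ⊢ Q
P: x ≤ 15
Q: x ≤ 27
We have P → Q and P is true.
By modus ponens, Q must be true.

x ≤ 27


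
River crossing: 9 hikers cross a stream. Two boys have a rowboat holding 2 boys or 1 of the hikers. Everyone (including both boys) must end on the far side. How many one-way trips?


Per crossing of one of the hikers: boys→, one←, one of the hikers→, one← = 4 trips
9 × 4 = 36, + 1 final boys→ = 37
Minimum trips = 37

37


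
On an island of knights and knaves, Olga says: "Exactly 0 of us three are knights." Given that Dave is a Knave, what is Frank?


Olga claims exactly 0 knights among Olga, Dave, Frank.
Given: Dave is a Knave.

Case 1: Olga is a Knight (tells truth)
  Then exactly 0 of the three are knights.
  Counting Olga, Dave: 1 knight(s) so far. Need -1 more → impossible.
Case 2: Olga is a Knave (lies)
  Then the count is NOT 0.
  If Frank = Knave, count = 0 = 0 → claim would be true, contradicts lie.
  If Frank = Knight, count = 1 ≠ 0 → lie confirmed ✓

Frank is a Knight.

Knight


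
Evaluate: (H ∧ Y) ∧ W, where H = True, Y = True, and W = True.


H = True, Y = True, W = True
Step 1: H ∧ Y = True AND True = True
Step 2: True ∧ W = True AND True = True
AND is true only when ALL operands are true.

True


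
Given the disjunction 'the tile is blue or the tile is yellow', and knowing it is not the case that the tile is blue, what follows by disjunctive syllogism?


Disjunctive syllogism: P ∨ Q, ¬P ⊢ Q
Disjunction: the tile is blue ∨ the tile is yellow
We know it is not the case that the tile is blue.
By disjunctive syllogism, the other disjunct must be true.

The tile is yellow


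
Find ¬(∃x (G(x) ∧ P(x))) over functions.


Original: ∃x (G(x) ∧ P(x))
Rule: ¬∀→∃, ¬∃→∀, negate predicate.
Negation: ∀x (¬G(x) ∨ ¬P(x))

∀x (¬G(x) ∨ ¬P(x))


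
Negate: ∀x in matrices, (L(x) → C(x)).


Original: ∀x (L(x) → C(x))
Rule: ¬∀→∃, ¬∃→∀, negate predicate.
Negation: ∃x (L(x) ∧ ¬C(x))

∃x (L(x) ∧ ¬C(x))


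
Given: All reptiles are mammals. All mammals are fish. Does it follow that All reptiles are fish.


Premise 1: All reptiles are mammals.
Premise 2: All mammals are fish.
Conclusion: All reptiles are fish.
Barbara syllogism (AAA-1): All A are B, All B are C → All A are C.
Middle term (mammals) distributed in premise 2.

Valid


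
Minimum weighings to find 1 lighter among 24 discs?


Each weighing has 3 outcomes (left heavy / balance / right heavy), so k weighings distinguish at most 3^k cases; splitting into three near-equal groups achieves this.
Need 3^k ≥ 24: 3^2 = 9 < 24 ≤ 3^3 = 27
k = ⌈log₃(24)⌉ = 3

3


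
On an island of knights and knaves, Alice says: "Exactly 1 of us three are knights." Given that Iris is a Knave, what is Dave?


Alice claims exactly 1 knights among Alice, Iris, Dave.
Given: Iris is a Knave.

Case 1: Alice is a Knight (tells truth)
  Then exactly 1 of the three are knights.
  Counting Alice, Iris: 1 knight(s) so far. Need 0 more → Dave = Knave.
Case 2: Alice is a Knave (lies)
  Then the count is NOT 1.
  If Dave = Knight, count = 1 = 1 → claim would be true, contradicts lie.
  If Dave = Knave, count = 0 ≠ 1 → lie confirmed ✓

Dave is a Knave.

Knave


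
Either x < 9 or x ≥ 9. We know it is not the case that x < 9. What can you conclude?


Disjunctive syllogism: P ∨ Q, ¬P ⊢ Q
Disjunction: x < 9 ∨ x ≥ 9
We know it is not the case that x < 9.
By disjunctive syllogism, the other disjunct must be true.

x ≥ 9


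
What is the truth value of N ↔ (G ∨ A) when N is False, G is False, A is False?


N = False, G = False, A = False
Step 1: G ∨ A = False OR False = False
Step 2: N ↔ (False): true when both sides have same truth value.
Result: False ↔ False = True

True


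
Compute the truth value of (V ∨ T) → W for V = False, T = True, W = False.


V = False, T = True, W = False
Step 1: V ∨ T = False OR True = True
Step 2: (True) → W: false only when antecedent=True and W=False.
Result: False

False


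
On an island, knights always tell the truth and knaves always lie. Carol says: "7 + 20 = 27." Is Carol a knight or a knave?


Statement: "7 + 20 = 27."
Actual: 7 + 20 = 27
Claimed: 27
Statement is TRUE → Carol tells the truth → Knight

Knight


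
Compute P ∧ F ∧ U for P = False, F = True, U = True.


P = False, F = True, U = True
Step 1: P ∧ F = False AND True = False
Step 2: (False) ∧ U = (False) AND True = False
AND is true only when ALL operands are true.

False


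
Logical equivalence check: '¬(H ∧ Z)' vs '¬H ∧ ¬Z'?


Expression 1: ¬(H ∧ Z)
Expression 2: ¬H ∧ ¬Z
Truth table (H Z | Expr1 Expr2):
  T T |   F     F
  T F |   T     F   ← differ
  F T |   T     F   ← differ
  F F |   T     T
Counterexample: H=T, Z=F gives Expr1 = T but Expr2 = F, so the expressions are NOT logically equivalent.

No


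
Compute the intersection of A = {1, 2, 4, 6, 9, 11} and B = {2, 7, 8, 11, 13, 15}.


A = {1, 2, 4, 6, 9, 11}
B = {2, 7, 8, 11, 13, 15}
Operation: intersection
Elements in both: 2, 11

{2, 11}


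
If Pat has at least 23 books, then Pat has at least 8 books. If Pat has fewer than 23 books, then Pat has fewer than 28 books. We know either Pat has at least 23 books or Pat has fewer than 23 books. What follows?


Constructive dilemma: (P → Q) ∧ (R → S), P ∨ R ⊢ Q ∨ S
Premise 1: Pat has at least 23 books → Pat has at least 8 books
Premise 2: Pat has fewer than 23 books → Pat has fewer than 28 books
Premise 3: Pat has at least 23 books ∨ Pat has fewer than 23 books
Case 1: Assuming Pat has at least 23 books, then by Premise 1, Pat has at least 8 books.
Case 2: Assuming Pat has fewer than 23 books, then by Premise 2, Pat has fewer than 28 books.
Since one of Pat has at least 23 books or Pat has fewer than 23 books must hold, we get Pat has at least 8 books or Pat has fewer than 28 books.

Pat has at least 8 books or Pat has fewer than 28 books.


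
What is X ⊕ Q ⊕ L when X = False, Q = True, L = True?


X = False, Q = True, L = True
Step 1: X ⊕ Q = False XOR True = True
Step 2: True ⊕ L = True XOR True = False
XOR is true when an odd number of operands are true.

False


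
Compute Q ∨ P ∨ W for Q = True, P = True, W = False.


Q = True, P = True, W = False
Step 1: Q ∨ P = True OR True = True
Step 2: True ∨ W = True OR False = True
OR is true when at least one operand is true.

True


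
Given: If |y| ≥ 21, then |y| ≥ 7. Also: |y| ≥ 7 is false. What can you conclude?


Modus tollens: P → Q, ¬Q ⊢ ¬P
P: |y| ≥ 21
Q: |y| ≥ 7
We have P → Q and Q is false.
By modus tollens, P must be false.

It is not the case that |y| ≥ 21


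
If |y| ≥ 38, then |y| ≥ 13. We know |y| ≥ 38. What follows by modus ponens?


Modus ponens: P → Q, P ⊢ Q
P: |y| ≥ 38
Q: |y| ≥ 13
We have P → Q and P is true.
By modus ponens, Q must be true.

|y| ≥ 13


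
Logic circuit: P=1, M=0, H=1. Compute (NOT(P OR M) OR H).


P OR M = 1
NOT(1) = 0
0 OR 1 = 1

1


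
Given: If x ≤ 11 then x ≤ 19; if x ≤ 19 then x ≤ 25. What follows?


Hypothetical syllogism: P → Q, Q → R ⊢ P → R
Premise 1: x ≤ 11 → x ≤ 19
Premise 2: x ≤ 19 → x ≤ 25
Chain the implications: the middle term (x ≤ 19) links the two.
Conclusion: If x ≤ 11, then x ≤ 25.

If x ≤ 11, then x ≤ 25.


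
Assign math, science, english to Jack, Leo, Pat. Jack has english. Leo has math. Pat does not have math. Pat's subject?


From clues:
  Jack → english
  Leo → math
By elimination, Pat gets the remaining.

science


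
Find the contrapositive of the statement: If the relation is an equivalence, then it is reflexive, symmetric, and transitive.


Original: If the relation is an equivalence, then it is reflexive, symmetric, and transitive
Contrapositive: If ¬Q, then ¬P
Negate Q: not (it is reflexive, symmetric, and transitive)
Negate P: not (the relation is an equivalence)

If not (it is reflexive, symmetric, and transitive), then not (the relation is an equivalence).


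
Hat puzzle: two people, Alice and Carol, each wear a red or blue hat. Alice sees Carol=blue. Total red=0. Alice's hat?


Total red = 0, Carol = blue
Red accounted for: 0
Remaining for Alice: 0
Alice's hat is blue.

blue


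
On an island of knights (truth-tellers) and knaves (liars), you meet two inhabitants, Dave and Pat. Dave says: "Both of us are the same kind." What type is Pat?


Dave says: "Both of us are the same kind."
Case 1: Dave is a Knight (truth-teller)
  Statement is true → they ARE the same → Pat is also a Knight
Case 2: Dave is a Knave (liar)
  Statement is false → they are NOT the same → Pat is a Knight
In both cases, Pat is a Knight.

Knight


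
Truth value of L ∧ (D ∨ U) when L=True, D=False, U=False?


L = True, D = False, U = False
Expression: L ∧ (D ∨ U)
Step 1: D ∨ U = False OR False = False
Step 2: L ∧ (False) = True AND False = False

False


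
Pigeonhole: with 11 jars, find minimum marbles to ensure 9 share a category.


Pigeonhole: to guarantee k in one of n categories, need (k-1)×n + 1.
k = 9, n = 11
Minimum = (9-1) × 11 + 1 = 8 × 11 + 1

89


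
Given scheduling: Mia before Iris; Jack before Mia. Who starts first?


Constraints: Mia before Iris; Jack before Mia
The first task can have nothing scheduled before it, so it must never appear on the right of a 'before'.
Tasks appearing after some 'before': Iris, Mia.
The only task not in that list is Jack → it is first.

Jack


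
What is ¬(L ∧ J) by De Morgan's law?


De Morgan's law: ¬(P ∧ Q) ≡ ¬P ∨ ¬Q
¬(L ∧ J) = ¬L ∨ ¬J

¬L ∨ ¬J


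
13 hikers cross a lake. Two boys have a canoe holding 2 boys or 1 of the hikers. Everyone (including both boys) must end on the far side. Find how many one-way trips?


Per crossing of one of the hikers: boys→, one←, one of the hikers→, one← = 4 trips
13 × 4 = 52, + 1 final boys→ = 53
Minimum trips = 53

53


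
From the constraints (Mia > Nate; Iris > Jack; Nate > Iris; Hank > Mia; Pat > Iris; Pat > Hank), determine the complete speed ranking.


Constraints: Mia > Nate; Iris > Jack; Nate > Iris; Hank > Mia; Pat > Iris; Pat > Hank
Method: at each step, the next-highest is the one remaining person who never appears on the smaller side of a constraint between remaining people.
  Step 1: remaining {Jack, Hank, Iris, Mia, Pat, Nate}; on the smaller side: {Jack, Hank, Iris, Mia, Nate} → Pat is next (Pat > Iris; Pat > Hank).
  Step 2: remaining {Jack, Hank, Iris, Mia, Nate}; on the smaller side: {Jack, Iris, Mia, Nate} → Hank is next (Hank > Mia).
  Step 3: remaining {Jack, Iris, Mia, Nate}; on the smaller side: {Jack, Iris, Nate} → Mia is next (Mia > Nate).
  Step 4: remaining {Jack, Iris, Nate}; on the smaller side: {Jack, Iris} → Nate is next (Nate > Iris).
  Step 5: remaining {Jack, Iris}; on the smaller side: {Jack} → Iris is next (Iris > Jack).
  Step 6: only Jack remains → lowest.
Final ranking (highest to lowest):

Pat > Hank > Mia > Nate > Iris > Jack


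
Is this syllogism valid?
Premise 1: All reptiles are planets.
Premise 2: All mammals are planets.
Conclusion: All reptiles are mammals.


Premise 1: All reptiles are planets.
Premise 2: All mammals are planets.
Conclusion: All reptiles are mammals.
Fallacy: undistributed middle. planets is predicate in both.
Counterexample: reptiles and mammals could be disjoint subsets of planets.

Invalid


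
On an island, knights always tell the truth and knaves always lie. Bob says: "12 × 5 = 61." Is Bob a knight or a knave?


Statement: "12 × 5 = 61."
Actual: 12 × 5 = 60
Claimed: 61
Statement is FALSE → Bob lies → Knave

Knave


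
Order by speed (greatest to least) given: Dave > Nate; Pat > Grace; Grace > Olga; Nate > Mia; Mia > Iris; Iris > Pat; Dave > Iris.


Constraints: Dave > Nate; Pat > Grace; Grace > Olga; Nate > Mia; Mia > Iris; Iris > Pat; Dave > Iris
Method: at each step, the next-highest is the one remaining person who never appears on the smaller side of a constraint between remaining people.
  Step 1: remaining {Mia, Iris, Nate, Olga, Grace, Dave, Pat}; on the smaller side: {Mia, Iris, Nate, Olga, Grace, Pat} → Dave is next (Dave > Nate; Dave > Iris).
  Step 2: remaining {Mia, Iris, Nate, Olga, Grace, Pat}; on the smaller side: {Mia, Iris, Olga, Grace, Pat} → Nate is next (Nate > Mia).
  Step 3: remaining {Mia, Iris, Olga, Grace, Pat}; on the smaller side: {Iris, Olga, Grace, Pat} → Mia is next (Mia > Iris).
  Step 4: remaining {Iris, Olga, Grace, Pat}; on the smaller side: {Olga, Grace, Pat} → Iris is next (Iris > Pat).
  Step 5: remaining {Olga, Grace, Pat}; on the smaller side: {Olga, Grace} → Pat is next (Pat > Grace).
  Step 6: remaining {Olga, Grace}; on the smaller side: {Olga} → Grace is next (Grace > Olga).
  Step 7: only Olga remains → lowest.
Final ranking (highest to lowest):

Dave > Nate > Mia > Iris > Pat > Grace > Olga


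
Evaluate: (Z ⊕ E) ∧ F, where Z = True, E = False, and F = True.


Z = True, E = False, F = True
Step 1: Z ⊕ E = True XOR False = True
Step 2: True ∧ F = True AND True = True
XOR true when exactly one of Z,E is true; then AND with F.

True


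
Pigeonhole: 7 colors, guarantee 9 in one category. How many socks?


Pigeonhole: to guarantee k in one of n categories, need (k-1)×n + 1.
k = 9, n = 7
Minimum = (9-1) × 7 + 1 = 8 × 7 + 1

57


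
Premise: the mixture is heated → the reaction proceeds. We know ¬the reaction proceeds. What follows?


Modus tollens: P → Q, ¬Q ⊢ ¬P
P: the mixture is heated
Q: the reaction proceeds
We have P → Q and Q is false.
By modus tollens, P must be false.

It is not the case that the mixture is heated


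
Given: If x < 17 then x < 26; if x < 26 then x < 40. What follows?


Hypothetical syllogism: P → Q, Q → R ⊢ P → R
Premise 1: x < 17 → x < 26
Premise 2: x < 26 → x < 40
Chain the implications: the middle term (x < 26) links the two.
Conclusion: If x < 17, then x < 40.

If x < 17, then x < 40.


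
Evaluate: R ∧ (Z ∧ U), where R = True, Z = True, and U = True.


R = True, Z = True, U = True
Step 1: Z ∧ U = True AND True = True
Step 2: R ∧ True = True AND True = True
AND is true only when ALL operands are true.

True


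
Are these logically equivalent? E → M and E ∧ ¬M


Expression 1: E → M
Expression 2: E ∧ ¬M
Truth table (E M | Expr1 Expr2):
  T T |   T     F   ← differ
  T F |   F     T   ← differ
  F T |   T     F   ← differ
  F F |   T     F   ← differ
Counterexample: E=T, M=T gives Expr1 = T but Expr2 = F, so the expressions are NOT logically equivalent.

No


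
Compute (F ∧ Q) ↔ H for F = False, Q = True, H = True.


F = False, Q = True, H = True
Step 1: F ∧ Q = False AND True = False
Step 2: (False) ↔ H: true when both sides have same truth value.
Result: False ↔ True = False

False


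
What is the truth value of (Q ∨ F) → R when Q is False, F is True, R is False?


Q = False, F = True, R = False
Step 1: Q ∨ F = False OR True = True
Step 2: (True) → R: false only when antecedent=True and R=False.
Result: False

False


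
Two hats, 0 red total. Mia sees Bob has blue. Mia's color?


Total red = 0, Bob = blue
Red accounted for: 0
Remaining for Mia: 0
Mia's hat is blue.

blue


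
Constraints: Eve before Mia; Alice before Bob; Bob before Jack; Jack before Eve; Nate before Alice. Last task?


Constraints: Eve before Mia; Alice before Bob; Bob before Jack; Jack before Eve; Nate before Alice
The last task can have nothing scheduled after it, so it must never appear on the left of a 'before'.
Tasks appearing before some other task: Eve, Alice, Bob, Jack, Nate.
The only task not in that list is Mia → it is last.

Mia


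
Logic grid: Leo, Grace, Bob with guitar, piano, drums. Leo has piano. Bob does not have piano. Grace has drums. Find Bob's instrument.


From clues:
  Leo → piano
  Grace → drums
By elimination, Bob gets the remaining.

guitar


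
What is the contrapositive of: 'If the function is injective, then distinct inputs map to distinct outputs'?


Original: If the function is injective, then distinct inputs map to distinct outputs
Contrapositive: If ¬Q, then ¬P
Negate Q: not (distinct inputs map to distinct outputs)
Negate P: not (the function is injective)

If not (distinct inputs map to distinct outputs), then not (the function is injective).


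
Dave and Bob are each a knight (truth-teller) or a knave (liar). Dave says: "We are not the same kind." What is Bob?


Dave says: "We are not the same kind."
Case 1: Dave is a Knight (truth-teller)
  Statement is true → they ARE different → Bob is a Knave
Case 2: Dave is a Knave (liar)
  Statement is false → they are NOT different → Bob is a Knave
In both cases, Bob is a Knave.

Knave


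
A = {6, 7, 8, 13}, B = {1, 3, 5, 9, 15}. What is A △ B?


A = {6, 7, 8, 13}
B = {1, 3, 5, 9, 15}
Operation: symmetric difference
In A only: [6, 7, 8, 13], in B only: [1, 3, 5, 9, 15]

{1, 3, 5, 6, 7, 8, 9, 13, 15}


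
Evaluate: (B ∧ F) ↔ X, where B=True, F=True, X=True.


B = True, F = True, X = True
Expression: (B ∧ F) ↔ X
Step 1: B ∧ F = True AND True = True
Step 2: (True) ↔ X = (True iff True) = True

True


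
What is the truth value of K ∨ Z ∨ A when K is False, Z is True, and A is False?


K = False, Z = True, A = False
Step 1: K ∨ Z = False OR True = True
Step 2: True ∨ A = True OR False = True
OR is true when at least one operand is true.

True


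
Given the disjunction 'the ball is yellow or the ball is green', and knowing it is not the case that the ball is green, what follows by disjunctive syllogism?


Disjunctive syllogism: P ∨ Q, ¬P ⊢ Q
Disjunction: the ball is yellow ∨ the ball is green
We know it is not the case that the ball is green.
By disjunctive syllogism, the other disjunct must be true.

The ball is yellow


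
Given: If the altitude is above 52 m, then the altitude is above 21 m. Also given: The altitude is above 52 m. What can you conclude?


Modus ponens: P → Q, P ⊢ Q
P: the altitude is above 52 m
Q: the altitude is above 21 m
We have P → Q and P is true.
By modus ponens, Q must be true.

The altitude is above 21 m


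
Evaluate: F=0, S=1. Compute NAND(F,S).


F AND S = 0
NOT(0) = 1

1


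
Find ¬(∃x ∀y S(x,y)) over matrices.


Original: ∃x ∀y S(x,y)
Rule: ¬∀→∃, ¬∃→∀, negate predicate.
Negation: ∀x ∃y ¬S(x,y)

∀x ∃y ¬S(x,y)


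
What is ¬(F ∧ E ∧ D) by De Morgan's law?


De Morgan's law: ¬(P ∧ Q ∧ R) ≡ ¬P ∨ ¬Q ∨ ¬R
¬(F ∧ E ∧ D) = ¬F ∨ ¬E ∨ ¬D

¬F ∨ ¬E ∨ ¬D


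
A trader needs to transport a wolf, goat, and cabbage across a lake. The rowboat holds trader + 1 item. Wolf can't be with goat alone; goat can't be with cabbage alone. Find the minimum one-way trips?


1. trader+goat → 2. trader ← 3. trader+wolf → 4. trader+goat ← 5. trader+cabbage → 6. trader ← 7. trader+goat →
Minimum trips = 7

7


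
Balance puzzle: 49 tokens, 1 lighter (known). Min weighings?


Each weighing has 3 outcomes (left heavy / balance / right heavy), so k weighings distinguish at most 3^k cases; splitting into three near-equal groups achieves this.
Need 3^k ≥ 49: 3^3 = 27 < 49 ≤ 3^4 = 81
k = ⌈log₃(49)⌉ = 4

4


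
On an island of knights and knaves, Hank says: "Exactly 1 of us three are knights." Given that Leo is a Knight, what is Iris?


Hank claims exactly 1 knights among Hank, Leo, Iris.
Given: Leo is a Knight.

Case 1: Hank is a Knight (tells truth)
  Then exactly 1 of the three are knights.
  Counting Hank, Leo: 2 knight(s) so far. Need -1 more → impossible.
Case 2: Hank is a Knave (lies)
  Then the count is NOT 1.
  If Iris = Knave, count = 1 = 1 → claim would be true, contradicts lie.
  If Iris = Knight, count = 2 ≠ 1 → lie confirmed ✓

Iris is a Knight.

Knight


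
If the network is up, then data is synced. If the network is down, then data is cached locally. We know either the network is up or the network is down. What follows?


Constructive dilemma: (P → Q) ∧ (R → S), P ∨ R ⊢ Q ∨ S
Premise 1: the network is up → data is synced
Premise 2: the network is down → data is cached locally
Premise 3: the network is up ∨ the network is down
Case 1: Assuming the network is up, then by Premise 1, data is synced.
Case 2: Assuming the network is down, then by Premise 2, data is cached locally.
Since one of the network is up or the network is down must hold, we get data is synced or data is cached locally.

Data is synced or data is cached locally.


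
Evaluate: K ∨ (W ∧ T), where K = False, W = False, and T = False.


K = False, W = False, T = False
Step 1: W ∧ T = False AND False = False
Step 2: K ∨ False = False OR False = False
AND evaluated first (higher precedence); then OR applied.

False


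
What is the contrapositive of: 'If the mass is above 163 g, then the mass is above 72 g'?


Original: If the mass is above 163 g, then the mass is above 72 g
Contrapositive: If ¬Q, then ¬P
Negate Q: not (the mass is above 72 g)
Negate P: not (the mass is above 163 g)

If not (the mass is above 72 g), then not (the mass is above 163 g).


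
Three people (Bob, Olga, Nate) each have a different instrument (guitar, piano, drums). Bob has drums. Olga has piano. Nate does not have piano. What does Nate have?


From clues:
  Olga → piano
  Bob → drums
By elimination, Nate gets the remaining.

guitar


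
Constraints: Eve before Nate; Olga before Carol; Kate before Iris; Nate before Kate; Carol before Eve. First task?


Constraints: Eve before Nate; Olga before Carol; Kate before Iris; Nate before Kate; Carol before Eve
The first task can have nothing scheduled before it, so it must never appear on the right of a 'before'.
Tasks appearing after some 'before': Nate, Carol, Iris, Kate, Eve.
The only task not in that list is Olga → it is first.

Olga


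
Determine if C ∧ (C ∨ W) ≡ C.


Expression 1: C ∧ (C ∨ W)
Expression 2: C
Truth table (C W | Expr1 Expr2):
  T T |   T     T
  T F |   T     T
  F T |   F     F
  F F |   F     F
All 4 rows agree, so the expressions are logically equivalent.

Yes


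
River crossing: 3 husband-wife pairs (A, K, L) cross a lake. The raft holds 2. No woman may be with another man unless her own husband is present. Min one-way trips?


Label couples A, K, L (H = husband, W = wife).
Counting alone: 6 people, the raft carries 2 and someone must bring it back, so each round trip nets at most +1 on the far side until the last crossing → at least 9 trips. The jealousy constraint makes 9 impossible; the shortest valid schedule has 11:
1. WA+WK →  (far: WA,WK; near: HA,HK,HL,WL)
2. WA ←       (far: WK; near: HA,HK,HL,WA,WL)
3. WA+WL →  (far: WA,WK,WL; near: HA,HK,HL)
4. WA ←       (far: WK,WL; near: HA,HK,HL,WA)
5. HK+HL →  (far: HK,WK,HL,WL; near: HA,WA)
6. HK+WK ←  (far: HL,WL; near: HA,WA,HK,WK)
7. HA+HK →  (far: HA,HK,HL,WL; near: WA,WK)
8. WL ←       (far: HA,HK,HL; near: WA,WK,WL)
9. WA+WK →  (far: HA,WA,HK,WK,HL; near: WL)
10. HL ←      (far: HA,WA,HK,WK; near: HL,WL)
11. HL+WL → (far: all six; near: empty)
In every state each wife is either with her husband or with no other man.
Minimum trips = 11

11


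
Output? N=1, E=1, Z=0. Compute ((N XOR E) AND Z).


N XOR E = 1^1 = 0
0 AND 0 = 0

0


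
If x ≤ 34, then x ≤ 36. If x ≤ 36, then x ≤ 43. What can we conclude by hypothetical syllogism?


Hypothetical syllogism: P → Q, Q → R ⊢ P → R
Premise 1: x ≤ 34 → x ≤ 36
Premise 2: x ≤ 36 → x ≤ 43
Chain the implications: the middle term (x ≤ 36) links the two.
Conclusion: If x ≤ 34, then x ≤ 43.

If x ≤ 34, then x ≤ 43.


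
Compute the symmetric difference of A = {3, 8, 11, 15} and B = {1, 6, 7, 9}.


A = {3, 8, 11, 15}
B = {1, 6, 7, 9}
Operation: symmetric difference
In A only: [3, 8, 11, 15], in B only: [1, 6, 7, 9]

{1, 3, 6, 7, 8, 9, 11, 15}


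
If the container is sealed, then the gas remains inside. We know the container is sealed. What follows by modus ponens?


Modus ponens: P → Q, P ⊢ Q
P: the container is sealed
Q: the gas remains inside
We have P → Q and P is true.
By modus ponens, Q must be true.

The gas remains inside


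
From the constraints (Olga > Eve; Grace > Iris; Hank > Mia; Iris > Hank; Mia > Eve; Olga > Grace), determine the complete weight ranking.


Constraints: Olga > Eve; Grace > Iris; Hank > Mia; Iris > Hank; Mia > Eve; Olga > Grace
Method: at each step, the next-highest is the one remaining person who never appears on the smaller side of a constraint between remaining people.
  Step 1: remaining {Olga, Hank, Iris, Eve, Mia, Grace}; on the smaller side: {Hank, Iris, Eve, Mia, Grace} → Olga is next (Olga > Eve; Olga > Grace).
  Step 2: remaining {Hank, Iris, Eve, Mia, Grace}; on the smaller side: {Hank, Iris, Eve, Mia} → Grace is next (Grace > Iris).
  Step 3: remaining {Hank, Iris, Eve, Mia}; on the smaller side: {Hank, Eve, Mia} → Iris is next (Iris > Hank).
  Step 4: remaining {Hank, Eve, Mia}; on the smaller side: {Eve, Mia} → Hank is next (Hank > Mia).
  Step 5: remaining {Eve, Mia}; on the smaller side: {Eve} → Mia is next (Mia > Eve).
  Step 6: only Eve remains → lowest.
Final ranking (highest to lowest):

Olga > Grace > Iris > Hank > Mia > Eve


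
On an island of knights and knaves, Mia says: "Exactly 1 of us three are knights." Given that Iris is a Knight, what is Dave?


Mia claims exactly 1 knights among Mia, Iris, Dave.
Given: Iris is a Knight.

Case 1: Mia is a Knight (tells truth)
  Then exactly 1 of the three are knights.
  Counting Mia, Iris: 2 knight(s) so far. Need -1 more → impossible.
Case 2: Mia is a Knave (lies)
  Then the count is NOT 1.
  If Dave = Knave, count = 1 = 1 → claim would be true, contradicts lie.
  If Dave = Knight, count = 2 ≠ 1 → lie confirmed ✓

Dave is a Knight.

Knight


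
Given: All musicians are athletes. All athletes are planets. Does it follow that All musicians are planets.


Premise 1: All musicians are athletes.
Premise 2: All athletes are planets.
Conclusion: All musicians are planets.
Barbara syllogism (AAA-1): All A are B, All B are C → All A are C.
Middle term (athletes) distributed in premise 2.

Valid


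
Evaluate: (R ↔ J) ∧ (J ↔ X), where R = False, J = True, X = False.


R = False, J = True, X = False
Step 1: R ↔ J is true when R and J have the same value. Result: False
Step 2: J ↔ X is true when J and X have the same value. Result: False
Step 3: False ∧ False = False

False


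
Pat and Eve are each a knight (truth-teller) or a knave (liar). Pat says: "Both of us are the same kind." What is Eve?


Pat says: "Both of us are the same kind."
Case 1: Pat is a Knight (truth-teller)
  Statement is true → they ARE the same → Eve is also a Knight
Case 2: Pat is a Knave (liar)
  Statement is false → they are NOT the same → Eve is a Knight
In both cases, Eve is a Knight.

Knight


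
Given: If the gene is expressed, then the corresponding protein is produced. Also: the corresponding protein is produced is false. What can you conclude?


Modus tollens: P → Q, ¬Q ⊢ ¬P
P: the gene is expressed
Q: the corresponding protein is produced
We have P → Q and Q is false.
By modus tollens, P must be false.

It is not the case that the gene is expressed


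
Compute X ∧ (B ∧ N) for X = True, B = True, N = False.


X = True, B = True, N = False
Step 1: B ∧ N = True AND False = False
Step 2: X ∧ False = True AND False = False
AND is true only when ALL operands are true.

False


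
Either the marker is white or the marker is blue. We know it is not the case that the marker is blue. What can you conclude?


Disjunctive syllogism: P ∨ Q, ¬P ⊢ Q
Disjunction: the marker is white ∨ the marker is blue
We know it is not the case that the marker is blue.
By disjunctive syllogism, the other disjunct must be true.

The marker is white


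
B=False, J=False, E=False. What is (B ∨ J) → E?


B = False, J = False, E = False
Expression: (B ∨ J) → E
Step 1: B ∨ J = False OR False = False
Step 2: (False) → E = False → False (false only if antecedent True and consequent False) = True

True


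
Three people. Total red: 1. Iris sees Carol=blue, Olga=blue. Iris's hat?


Total red = 1, seen red = 0
Own red = 1 - 0 = 1
Iris's hat is red.

red


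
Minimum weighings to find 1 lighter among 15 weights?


Each weighing has 3 outcomes (left heavy / balance / right heavy), so k weighings distinguish at most 3^k cases; splitting into three near-equal groups achieves this.
Need 3^k ≥ 15: 3^2 = 9 < 15 ≤ 3^3 = 27
k = ⌈log₃(15)⌉ = 3

3


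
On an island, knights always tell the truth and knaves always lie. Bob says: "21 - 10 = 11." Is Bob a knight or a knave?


Statement: "21 - 10 = 11."
Actual: 21 - 10 = 11
Claimed: 11
Statement is TRUE → Bob tells the truth → Knight

Knight


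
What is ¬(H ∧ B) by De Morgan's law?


De Morgan's law: ¬(P ∧ Q) ≡ ¬P ∨ ¬Q
¬(H ∧ B) = ¬H ∨ ¬B

¬H ∨ ¬B


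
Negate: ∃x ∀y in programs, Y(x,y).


Original: ∃x ∀y Y(x,y)
Rule: ¬∀→∃, ¬∃→∀, negate predicate.
Negation: ∀x ∃y ¬Y(x,y)

∀x ∃y ¬Y(x,y)


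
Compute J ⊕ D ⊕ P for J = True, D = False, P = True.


J = True, D = False, P = True
Step 1: J ⊕ D = True XOR False = True
Step 2: True ⊕ P = True XOR True = False
XOR is true when an odd number of operands are true.

False


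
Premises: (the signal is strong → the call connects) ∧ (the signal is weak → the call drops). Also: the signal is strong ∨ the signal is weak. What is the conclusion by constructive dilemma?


Constructive dilemma: (P → Q) ∧ (R → S), P ∨ R ⊢ Q ∨ S
Premise 1: the signal is strong → the call connects
Premise 2: the signal is weak → the call drops
Premise 3: the signal is strong ∨ the signal is weak
Case 1: Assuming the signal is strong, then by Premise 1, the call connects.
Case 2: Assuming the signal is weak, then by Premise 2, the call drops.
Since one of the signal is strong or the signal is weak must hold, we get the call connects or the call drops.

The call connects or the call drops.


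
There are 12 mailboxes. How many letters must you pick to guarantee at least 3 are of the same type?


Pigeonhole: to guarantee k in one of n categories, need (k-1)×n + 1.
k = 3, n = 12
Minimum = (3-1) × 12 + 1 = 2 × 12 + 1

25


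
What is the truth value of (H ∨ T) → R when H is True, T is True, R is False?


H = True, T = True, R = False
Step 1: H ∨ T = True OR True = True
Step 2: (True) → R: false only when antecedent=True and R=False.
Result: False

False


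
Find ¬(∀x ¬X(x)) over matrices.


Original: ∀x ¬X(x)
Rule: ¬∀→∃, ¬∃→∀, negate predicate.
Negation: ∃x X(x)

∃x X(x)


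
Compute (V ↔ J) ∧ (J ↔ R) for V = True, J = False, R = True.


V = True, J = False, R = True
Step 1: V ↔ J is true when V and J have the same value. Result: False
Step 2: J ↔ R is true when J and R have the same value. Result: False
Step 3: False ∧ False = False

False


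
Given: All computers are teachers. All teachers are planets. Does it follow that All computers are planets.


Premise 1: All computers are teachers.
Premise 2: All teachers are planets.
Conclusion: All computers are planets.
Barbara syllogism (AAA-1): All A are B, All B are C → All A are C.
Middle term (teachers) distributed in premise 2.

Valid


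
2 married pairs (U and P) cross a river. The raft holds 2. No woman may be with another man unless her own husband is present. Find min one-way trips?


Label couples U and P.
1. WU+WP → (far: WU,WP; near: HU,HP)
2. WU ←   (far: WP; near: HU,HP,WU)
3. HU+HP → (far: HU,HP,WP; near: WU)
4. HU ←   (far: HP,WP; near: HU,WU)  — HU returns, since WU is alone on near bank
5. HU+WU → (far: all four; near: empty)
Every state respects the constraint.
Minimum trips = 5

5
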